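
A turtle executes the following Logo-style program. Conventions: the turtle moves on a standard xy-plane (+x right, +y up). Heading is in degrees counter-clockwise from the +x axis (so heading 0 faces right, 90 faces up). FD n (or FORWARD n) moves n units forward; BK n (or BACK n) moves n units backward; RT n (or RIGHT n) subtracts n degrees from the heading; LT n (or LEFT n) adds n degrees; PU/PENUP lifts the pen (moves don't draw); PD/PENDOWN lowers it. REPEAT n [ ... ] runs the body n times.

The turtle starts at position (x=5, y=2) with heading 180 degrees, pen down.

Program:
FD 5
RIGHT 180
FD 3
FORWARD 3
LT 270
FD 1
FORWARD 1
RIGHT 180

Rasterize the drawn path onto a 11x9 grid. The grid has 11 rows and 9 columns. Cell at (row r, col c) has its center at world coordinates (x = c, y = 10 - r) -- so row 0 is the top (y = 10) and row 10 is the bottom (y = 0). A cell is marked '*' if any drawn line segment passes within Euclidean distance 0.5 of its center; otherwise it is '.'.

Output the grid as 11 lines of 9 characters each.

Answer: .........
.........
.........
.........
.........
.........
.........
.........
*******..
......*..
......*..

Derivation:
Segment 0: (5,2) -> (0,2)
Segment 1: (0,2) -> (3,2)
Segment 2: (3,2) -> (6,2)
Segment 3: (6,2) -> (6,1)
Segment 4: (6,1) -> (6,0)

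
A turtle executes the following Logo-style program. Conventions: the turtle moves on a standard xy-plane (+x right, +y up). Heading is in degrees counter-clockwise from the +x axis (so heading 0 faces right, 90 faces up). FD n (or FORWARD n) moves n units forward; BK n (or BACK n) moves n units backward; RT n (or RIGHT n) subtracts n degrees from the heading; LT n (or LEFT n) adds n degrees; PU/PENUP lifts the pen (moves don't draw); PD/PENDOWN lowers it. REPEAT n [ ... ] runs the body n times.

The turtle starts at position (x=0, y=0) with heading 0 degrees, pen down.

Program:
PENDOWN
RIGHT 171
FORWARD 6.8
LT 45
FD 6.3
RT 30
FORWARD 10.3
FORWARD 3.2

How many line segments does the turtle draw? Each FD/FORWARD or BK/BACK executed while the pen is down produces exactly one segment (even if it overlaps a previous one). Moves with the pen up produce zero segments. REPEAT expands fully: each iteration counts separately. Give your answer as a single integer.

Executing turtle program step by step:
Start: pos=(0,0), heading=0, pen down
PD: pen down
RT 171: heading 0 -> 189
FD 6.8: (0,0) -> (-6.716,-1.064) [heading=189, draw]
LT 45: heading 189 -> 234
FD 6.3: (-6.716,-1.064) -> (-10.419,-6.161) [heading=234, draw]
RT 30: heading 234 -> 204
FD 10.3: (-10.419,-6.161) -> (-19.829,-10.35) [heading=204, draw]
FD 3.2: (-19.829,-10.35) -> (-22.752,-11.652) [heading=204, draw]
Final: pos=(-22.752,-11.652), heading=204, 4 segment(s) drawn
Segments drawn: 4

Answer: 4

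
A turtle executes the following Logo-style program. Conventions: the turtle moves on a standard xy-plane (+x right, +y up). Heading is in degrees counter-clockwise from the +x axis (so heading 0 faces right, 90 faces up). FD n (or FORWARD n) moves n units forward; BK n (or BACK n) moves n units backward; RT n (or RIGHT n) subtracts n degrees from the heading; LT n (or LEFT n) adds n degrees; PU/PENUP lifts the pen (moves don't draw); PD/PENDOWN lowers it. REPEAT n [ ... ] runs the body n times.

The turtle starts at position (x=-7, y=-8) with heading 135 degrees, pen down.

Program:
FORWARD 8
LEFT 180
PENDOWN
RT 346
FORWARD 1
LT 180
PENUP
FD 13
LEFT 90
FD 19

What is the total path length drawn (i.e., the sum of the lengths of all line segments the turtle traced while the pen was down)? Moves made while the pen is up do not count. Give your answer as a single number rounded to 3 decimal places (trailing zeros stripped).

Answer: 9

Derivation:
Executing turtle program step by step:
Start: pos=(-7,-8), heading=135, pen down
FD 8: (-7,-8) -> (-12.657,-2.343) [heading=135, draw]
LT 180: heading 135 -> 315
PD: pen down
RT 346: heading 315 -> 329
FD 1: (-12.657,-2.343) -> (-11.8,-2.858) [heading=329, draw]
LT 180: heading 329 -> 149
PU: pen up
FD 13: (-11.8,-2.858) -> (-22.943,3.837) [heading=149, move]
LT 90: heading 149 -> 239
FD 19: (-22.943,3.837) -> (-32.729,-12.449) [heading=239, move]
Final: pos=(-32.729,-12.449), heading=239, 2 segment(s) drawn

Segment lengths:
  seg 1: (-7,-8) -> (-12.657,-2.343), length = 8
  seg 2: (-12.657,-2.343) -> (-11.8,-2.858), length = 1
Total = 9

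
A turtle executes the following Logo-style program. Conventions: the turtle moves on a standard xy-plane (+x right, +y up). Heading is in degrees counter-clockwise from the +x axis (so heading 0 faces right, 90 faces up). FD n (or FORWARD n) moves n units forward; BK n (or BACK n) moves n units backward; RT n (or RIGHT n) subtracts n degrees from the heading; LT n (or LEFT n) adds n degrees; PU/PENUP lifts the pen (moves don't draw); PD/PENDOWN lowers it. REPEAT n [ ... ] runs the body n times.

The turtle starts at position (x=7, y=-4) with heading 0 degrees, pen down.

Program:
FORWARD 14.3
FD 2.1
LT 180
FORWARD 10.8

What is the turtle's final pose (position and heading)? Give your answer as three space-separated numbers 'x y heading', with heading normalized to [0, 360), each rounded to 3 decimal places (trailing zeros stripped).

Answer: 12.6 -4 180

Derivation:
Executing turtle program step by step:
Start: pos=(7,-4), heading=0, pen down
FD 14.3: (7,-4) -> (21.3,-4) [heading=0, draw]
FD 2.1: (21.3,-4) -> (23.4,-4) [heading=0, draw]
LT 180: heading 0 -> 180
FD 10.8: (23.4,-4) -> (12.6,-4) [heading=180, draw]
Final: pos=(12.6,-4), heading=180, 3 segment(s) drawn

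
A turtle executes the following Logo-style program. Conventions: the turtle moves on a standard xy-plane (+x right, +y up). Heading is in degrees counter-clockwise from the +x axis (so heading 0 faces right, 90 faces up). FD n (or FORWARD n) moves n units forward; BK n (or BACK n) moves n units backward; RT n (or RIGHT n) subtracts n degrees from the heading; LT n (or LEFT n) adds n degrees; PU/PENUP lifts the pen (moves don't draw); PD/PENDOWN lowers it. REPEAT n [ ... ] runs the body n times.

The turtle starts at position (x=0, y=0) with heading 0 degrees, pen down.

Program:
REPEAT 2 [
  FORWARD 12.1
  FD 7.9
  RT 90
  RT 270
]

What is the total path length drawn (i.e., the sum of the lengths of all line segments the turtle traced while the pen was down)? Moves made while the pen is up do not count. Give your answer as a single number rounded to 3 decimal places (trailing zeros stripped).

Answer: 40

Derivation:
Executing turtle program step by step:
Start: pos=(0,0), heading=0, pen down
REPEAT 2 [
  -- iteration 1/2 --
  FD 12.1: (0,0) -> (12.1,0) [heading=0, draw]
  FD 7.9: (12.1,0) -> (20,0) [heading=0, draw]
  RT 90: heading 0 -> 270
  RT 270: heading 270 -> 0
  -- iteration 2/2 --
  FD 12.1: (20,0) -> (32.1,0) [heading=0, draw]
  FD 7.9: (32.1,0) -> (40,0) [heading=0, draw]
  RT 90: heading 0 -> 270
  RT 270: heading 270 -> 0
]
Final: pos=(40,0), heading=0, 4 segment(s) drawn

Segment lengths:
  seg 1: (0,0) -> (12.1,0), length = 12.1
  seg 2: (12.1,0) -> (20,0), length = 7.9
  seg 3: (20,0) -> (32.1,0), length = 12.1
  seg 4: (32.1,0) -> (40,0), length = 7.9
Total = 40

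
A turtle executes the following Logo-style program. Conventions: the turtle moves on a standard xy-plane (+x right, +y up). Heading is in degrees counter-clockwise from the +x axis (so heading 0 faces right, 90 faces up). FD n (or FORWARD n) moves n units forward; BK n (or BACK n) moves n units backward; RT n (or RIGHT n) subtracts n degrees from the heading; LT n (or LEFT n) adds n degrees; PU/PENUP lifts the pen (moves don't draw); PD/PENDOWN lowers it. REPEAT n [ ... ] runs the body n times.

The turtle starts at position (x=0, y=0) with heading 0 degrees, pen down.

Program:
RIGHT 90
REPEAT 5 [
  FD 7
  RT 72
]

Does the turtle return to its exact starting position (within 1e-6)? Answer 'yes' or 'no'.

Answer: yes

Derivation:
Executing turtle program step by step:
Start: pos=(0,0), heading=0, pen down
RT 90: heading 0 -> 270
REPEAT 5 [
  -- iteration 1/5 --
  FD 7: (0,0) -> (0,-7) [heading=270, draw]
  RT 72: heading 270 -> 198
  -- iteration 2/5 --
  FD 7: (0,-7) -> (-6.657,-9.163) [heading=198, draw]
  RT 72: heading 198 -> 126
  -- iteration 3/5 --
  FD 7: (-6.657,-9.163) -> (-10.772,-3.5) [heading=126, draw]
  RT 72: heading 126 -> 54
  -- iteration 4/5 --
  FD 7: (-10.772,-3.5) -> (-6.657,2.163) [heading=54, draw]
  RT 72: heading 54 -> 342
  -- iteration 5/5 --
  FD 7: (-6.657,2.163) -> (0,0) [heading=342, draw]
  RT 72: heading 342 -> 270
]
Final: pos=(0,0), heading=270, 5 segment(s) drawn

Start position: (0, 0)
Final position: (0, 0)
Distance = 0; < 1e-6 -> CLOSED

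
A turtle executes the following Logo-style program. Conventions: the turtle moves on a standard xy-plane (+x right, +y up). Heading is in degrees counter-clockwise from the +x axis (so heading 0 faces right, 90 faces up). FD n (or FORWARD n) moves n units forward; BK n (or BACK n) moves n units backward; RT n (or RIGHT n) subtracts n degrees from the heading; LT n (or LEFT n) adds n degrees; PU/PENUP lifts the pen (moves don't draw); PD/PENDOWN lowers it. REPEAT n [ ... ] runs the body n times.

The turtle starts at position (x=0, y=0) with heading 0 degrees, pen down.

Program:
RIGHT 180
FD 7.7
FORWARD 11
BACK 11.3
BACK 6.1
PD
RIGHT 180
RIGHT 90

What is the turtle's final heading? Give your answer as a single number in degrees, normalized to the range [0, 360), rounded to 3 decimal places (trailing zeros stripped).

Answer: 270

Derivation:
Executing turtle program step by step:
Start: pos=(0,0), heading=0, pen down
RT 180: heading 0 -> 180
FD 7.7: (0,0) -> (-7.7,0) [heading=180, draw]
FD 11: (-7.7,0) -> (-18.7,0) [heading=180, draw]
BK 11.3: (-18.7,0) -> (-7.4,0) [heading=180, draw]
BK 6.1: (-7.4,0) -> (-1.3,0) [heading=180, draw]
PD: pen down
RT 180: heading 180 -> 0
RT 90: heading 0 -> 270
Final: pos=(-1.3,0), heading=270, 4 segment(s) drawn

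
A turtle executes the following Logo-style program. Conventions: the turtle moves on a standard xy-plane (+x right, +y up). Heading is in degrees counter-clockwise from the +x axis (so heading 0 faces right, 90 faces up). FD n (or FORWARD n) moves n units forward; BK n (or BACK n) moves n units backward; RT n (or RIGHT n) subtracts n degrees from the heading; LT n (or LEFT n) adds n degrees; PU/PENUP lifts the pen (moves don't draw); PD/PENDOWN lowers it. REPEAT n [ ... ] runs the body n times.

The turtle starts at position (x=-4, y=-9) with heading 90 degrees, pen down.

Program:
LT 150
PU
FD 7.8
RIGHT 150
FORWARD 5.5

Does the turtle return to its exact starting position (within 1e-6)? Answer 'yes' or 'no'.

Answer: no

Derivation:
Executing turtle program step by step:
Start: pos=(-4,-9), heading=90, pen down
LT 150: heading 90 -> 240
PU: pen up
FD 7.8: (-4,-9) -> (-7.9,-15.755) [heading=240, move]
RT 150: heading 240 -> 90
FD 5.5: (-7.9,-15.755) -> (-7.9,-10.255) [heading=90, move]
Final: pos=(-7.9,-10.255), heading=90, 0 segment(s) drawn

Start position: (-4, -9)
Final position: (-7.9, -10.255)
Distance = 4.097; >= 1e-6 -> NOT closed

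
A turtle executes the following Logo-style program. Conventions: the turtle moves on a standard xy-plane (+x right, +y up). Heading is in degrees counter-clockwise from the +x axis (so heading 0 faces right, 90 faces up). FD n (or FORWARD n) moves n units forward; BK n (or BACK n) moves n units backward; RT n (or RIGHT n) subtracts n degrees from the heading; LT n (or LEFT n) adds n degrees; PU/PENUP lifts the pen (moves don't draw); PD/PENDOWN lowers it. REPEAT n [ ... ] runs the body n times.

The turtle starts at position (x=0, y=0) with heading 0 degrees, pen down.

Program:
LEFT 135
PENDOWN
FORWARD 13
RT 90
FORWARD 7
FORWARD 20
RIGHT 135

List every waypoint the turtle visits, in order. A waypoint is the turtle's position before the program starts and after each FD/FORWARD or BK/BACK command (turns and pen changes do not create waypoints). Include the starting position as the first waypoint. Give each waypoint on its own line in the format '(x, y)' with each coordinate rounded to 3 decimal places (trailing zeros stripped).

Answer: (0, 0)
(-9.192, 9.192)
(-4.243, 14.142)
(9.899, 28.284)

Derivation:
Executing turtle program step by step:
Start: pos=(0,0), heading=0, pen down
LT 135: heading 0 -> 135
PD: pen down
FD 13: (0,0) -> (-9.192,9.192) [heading=135, draw]
RT 90: heading 135 -> 45
FD 7: (-9.192,9.192) -> (-4.243,14.142) [heading=45, draw]
FD 20: (-4.243,14.142) -> (9.899,28.284) [heading=45, draw]
RT 135: heading 45 -> 270
Final: pos=(9.899,28.284), heading=270, 3 segment(s) drawn
Waypoints (4 total):
(0, 0)
(-9.192, 9.192)
(-4.243, 14.142)
(9.899, 28.284)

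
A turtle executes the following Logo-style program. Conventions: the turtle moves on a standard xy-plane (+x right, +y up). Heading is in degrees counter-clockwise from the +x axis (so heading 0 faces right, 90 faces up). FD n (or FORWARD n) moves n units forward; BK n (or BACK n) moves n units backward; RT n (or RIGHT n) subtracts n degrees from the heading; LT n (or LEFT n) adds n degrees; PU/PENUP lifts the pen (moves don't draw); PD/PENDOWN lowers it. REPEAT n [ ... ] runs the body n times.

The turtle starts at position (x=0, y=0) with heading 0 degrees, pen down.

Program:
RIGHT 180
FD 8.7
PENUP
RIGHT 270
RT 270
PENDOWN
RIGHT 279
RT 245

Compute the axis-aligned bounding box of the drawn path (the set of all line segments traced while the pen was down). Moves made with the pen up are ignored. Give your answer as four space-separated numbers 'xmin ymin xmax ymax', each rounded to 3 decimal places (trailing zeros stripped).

Executing turtle program step by step:
Start: pos=(0,0), heading=0, pen down
RT 180: heading 0 -> 180
FD 8.7: (0,0) -> (-8.7,0) [heading=180, draw]
PU: pen up
RT 270: heading 180 -> 270
RT 270: heading 270 -> 0
PD: pen down
RT 279: heading 0 -> 81
RT 245: heading 81 -> 196
Final: pos=(-8.7,0), heading=196, 1 segment(s) drawn

Segment endpoints: x in {-8.7, 0}, y in {0, 0}
xmin=-8.7, ymin=0, xmax=0, ymax=0

Answer: -8.7 0 0 0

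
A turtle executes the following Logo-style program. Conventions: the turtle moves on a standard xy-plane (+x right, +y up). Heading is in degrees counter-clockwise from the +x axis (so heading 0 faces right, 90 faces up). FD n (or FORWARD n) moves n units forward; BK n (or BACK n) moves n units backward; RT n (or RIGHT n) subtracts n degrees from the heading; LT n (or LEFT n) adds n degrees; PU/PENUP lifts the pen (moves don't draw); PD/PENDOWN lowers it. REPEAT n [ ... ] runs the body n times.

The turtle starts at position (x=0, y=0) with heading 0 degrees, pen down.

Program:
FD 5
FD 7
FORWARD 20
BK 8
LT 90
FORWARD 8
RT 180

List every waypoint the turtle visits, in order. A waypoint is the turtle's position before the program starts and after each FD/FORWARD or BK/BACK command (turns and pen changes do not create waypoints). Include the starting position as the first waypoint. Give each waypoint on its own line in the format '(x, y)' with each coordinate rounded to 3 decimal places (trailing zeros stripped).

Answer: (0, 0)
(5, 0)
(12, 0)
(32, 0)
(24, 0)
(24, 8)

Derivation:
Executing turtle program step by step:
Start: pos=(0,0), heading=0, pen down
FD 5: (0,0) -> (5,0) [heading=0, draw]
FD 7: (5,0) -> (12,0) [heading=0, draw]
FD 20: (12,0) -> (32,0) [heading=0, draw]
BK 8: (32,0) -> (24,0) [heading=0, draw]
LT 90: heading 0 -> 90
FD 8: (24,0) -> (24,8) [heading=90, draw]
RT 180: heading 90 -> 270
Final: pos=(24,8), heading=270, 5 segment(s) drawn
Waypoints (6 total):
(0, 0)
(5, 0)
(12, 0)
(32, 0)
(24, 0)
(24, 8)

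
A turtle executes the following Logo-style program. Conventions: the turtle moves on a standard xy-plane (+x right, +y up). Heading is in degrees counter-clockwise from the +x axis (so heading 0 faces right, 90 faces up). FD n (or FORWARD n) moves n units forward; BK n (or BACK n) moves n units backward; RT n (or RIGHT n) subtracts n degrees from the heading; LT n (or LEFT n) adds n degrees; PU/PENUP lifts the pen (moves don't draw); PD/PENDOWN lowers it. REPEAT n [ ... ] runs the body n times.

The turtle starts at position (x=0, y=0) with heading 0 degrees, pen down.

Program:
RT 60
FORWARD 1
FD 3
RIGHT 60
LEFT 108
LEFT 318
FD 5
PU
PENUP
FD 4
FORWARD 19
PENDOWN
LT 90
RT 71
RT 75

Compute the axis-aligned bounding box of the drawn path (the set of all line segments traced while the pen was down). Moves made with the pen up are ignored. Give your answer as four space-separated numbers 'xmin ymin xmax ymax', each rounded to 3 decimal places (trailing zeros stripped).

Answer: 0 -7.509 4.939 0

Derivation:
Executing turtle program step by step:
Start: pos=(0,0), heading=0, pen down
RT 60: heading 0 -> 300
FD 1: (0,0) -> (0.5,-0.866) [heading=300, draw]
FD 3: (0.5,-0.866) -> (2,-3.464) [heading=300, draw]
RT 60: heading 300 -> 240
LT 108: heading 240 -> 348
LT 318: heading 348 -> 306
FD 5: (2,-3.464) -> (4.939,-7.509) [heading=306, draw]
PU: pen up
PU: pen up
FD 4: (4.939,-7.509) -> (7.29,-10.745) [heading=306, move]
FD 19: (7.29,-10.745) -> (18.458,-26.117) [heading=306, move]
PD: pen down
LT 90: heading 306 -> 36
RT 71: heading 36 -> 325
RT 75: heading 325 -> 250
Final: pos=(18.458,-26.117), heading=250, 3 segment(s) drawn

Segment endpoints: x in {0, 0.5, 2, 4.939}, y in {-7.509, -3.464, -0.866, 0}
xmin=0, ymin=-7.509, xmax=4.939, ymax=0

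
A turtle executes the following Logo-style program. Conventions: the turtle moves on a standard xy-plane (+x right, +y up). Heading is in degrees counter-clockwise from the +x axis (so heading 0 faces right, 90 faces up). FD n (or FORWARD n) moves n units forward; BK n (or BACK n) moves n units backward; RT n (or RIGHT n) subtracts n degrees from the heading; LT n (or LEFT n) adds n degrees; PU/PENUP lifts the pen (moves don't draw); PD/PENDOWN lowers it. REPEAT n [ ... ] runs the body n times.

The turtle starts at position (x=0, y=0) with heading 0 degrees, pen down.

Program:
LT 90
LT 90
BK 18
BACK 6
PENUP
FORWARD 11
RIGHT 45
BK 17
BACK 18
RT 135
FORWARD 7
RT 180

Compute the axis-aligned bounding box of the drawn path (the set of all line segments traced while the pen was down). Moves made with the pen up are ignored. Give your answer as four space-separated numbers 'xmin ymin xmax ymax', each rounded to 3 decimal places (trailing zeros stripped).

Executing turtle program step by step:
Start: pos=(0,0), heading=0, pen down
LT 90: heading 0 -> 90
LT 90: heading 90 -> 180
BK 18: (0,0) -> (18,0) [heading=180, draw]
BK 6: (18,0) -> (24,0) [heading=180, draw]
PU: pen up
FD 11: (24,0) -> (13,0) [heading=180, move]
RT 45: heading 180 -> 135
BK 17: (13,0) -> (25.021,-12.021) [heading=135, move]
BK 18: (25.021,-12.021) -> (37.749,-24.749) [heading=135, move]
RT 135: heading 135 -> 0
FD 7: (37.749,-24.749) -> (44.749,-24.749) [heading=0, move]
RT 180: heading 0 -> 180
Final: pos=(44.749,-24.749), heading=180, 2 segment(s) drawn

Segment endpoints: x in {0, 18, 24}, y in {0, 0, 0}
xmin=0, ymin=0, xmax=24, ymax=0

Answer: 0 0 24 0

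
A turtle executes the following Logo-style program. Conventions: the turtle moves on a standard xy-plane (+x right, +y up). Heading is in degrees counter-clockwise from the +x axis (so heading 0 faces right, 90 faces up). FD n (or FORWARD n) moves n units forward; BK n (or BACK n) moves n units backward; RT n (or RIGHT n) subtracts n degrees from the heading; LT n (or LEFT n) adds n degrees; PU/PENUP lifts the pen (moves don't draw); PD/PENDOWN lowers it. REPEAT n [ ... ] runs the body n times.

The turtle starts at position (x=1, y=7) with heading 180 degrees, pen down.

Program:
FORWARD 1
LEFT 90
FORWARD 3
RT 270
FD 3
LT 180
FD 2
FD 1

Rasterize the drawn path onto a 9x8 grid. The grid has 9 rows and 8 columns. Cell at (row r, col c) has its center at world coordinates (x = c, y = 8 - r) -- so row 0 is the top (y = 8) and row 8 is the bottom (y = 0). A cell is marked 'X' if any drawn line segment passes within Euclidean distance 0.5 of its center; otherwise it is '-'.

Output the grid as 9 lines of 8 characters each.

Answer: --------
XX------
X-------
X-------
XXXX----
--------
--------
--------
--------

Derivation:
Segment 0: (1,7) -> (0,7)
Segment 1: (0,7) -> (-0,4)
Segment 2: (-0,4) -> (3,4)
Segment 3: (3,4) -> (1,4)
Segment 4: (1,4) -> (-0,4)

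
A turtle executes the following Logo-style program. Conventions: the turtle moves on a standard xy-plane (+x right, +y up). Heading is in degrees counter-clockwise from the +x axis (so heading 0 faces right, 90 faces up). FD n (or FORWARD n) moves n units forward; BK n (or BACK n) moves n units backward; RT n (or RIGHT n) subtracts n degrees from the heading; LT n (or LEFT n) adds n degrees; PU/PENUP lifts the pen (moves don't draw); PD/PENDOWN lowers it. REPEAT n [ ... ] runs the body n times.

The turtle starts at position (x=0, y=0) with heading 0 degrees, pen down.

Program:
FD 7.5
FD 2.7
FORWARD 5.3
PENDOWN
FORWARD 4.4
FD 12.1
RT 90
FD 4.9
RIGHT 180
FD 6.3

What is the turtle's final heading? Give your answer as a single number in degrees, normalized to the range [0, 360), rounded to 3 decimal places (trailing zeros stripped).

Executing turtle program step by step:
Start: pos=(0,0), heading=0, pen down
FD 7.5: (0,0) -> (7.5,0) [heading=0, draw]
FD 2.7: (7.5,0) -> (10.2,0) [heading=0, draw]
FD 5.3: (10.2,0) -> (15.5,0) [heading=0, draw]
PD: pen down
FD 4.4: (15.5,0) -> (19.9,0) [heading=0, draw]
FD 12.1: (19.9,0) -> (32,0) [heading=0, draw]
RT 90: heading 0 -> 270
FD 4.9: (32,0) -> (32,-4.9) [heading=270, draw]
RT 180: heading 270 -> 90
FD 6.3: (32,-4.9) -> (32,1.4) [heading=90, draw]
Final: pos=(32,1.4), heading=90, 7 segment(s) drawn

Answer: 90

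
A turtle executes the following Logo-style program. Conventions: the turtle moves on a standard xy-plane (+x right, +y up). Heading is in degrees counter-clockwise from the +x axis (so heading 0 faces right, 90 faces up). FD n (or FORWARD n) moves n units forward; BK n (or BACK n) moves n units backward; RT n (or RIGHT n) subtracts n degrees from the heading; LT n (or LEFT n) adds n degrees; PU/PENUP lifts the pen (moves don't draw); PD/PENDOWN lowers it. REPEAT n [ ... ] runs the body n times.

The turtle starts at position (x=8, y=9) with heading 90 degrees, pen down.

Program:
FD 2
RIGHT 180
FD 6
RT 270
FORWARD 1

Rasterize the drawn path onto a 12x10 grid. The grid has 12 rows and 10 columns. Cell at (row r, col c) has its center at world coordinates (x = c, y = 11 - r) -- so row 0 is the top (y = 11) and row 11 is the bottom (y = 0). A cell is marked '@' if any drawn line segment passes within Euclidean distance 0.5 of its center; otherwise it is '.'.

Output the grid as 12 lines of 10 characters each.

Segment 0: (8,9) -> (8,11)
Segment 1: (8,11) -> (8,5)
Segment 2: (8,5) -> (9,5)

Answer: ........@.
........@.
........@.
........@.
........@.
........@.
........@@
..........
..........
..........
..........
..........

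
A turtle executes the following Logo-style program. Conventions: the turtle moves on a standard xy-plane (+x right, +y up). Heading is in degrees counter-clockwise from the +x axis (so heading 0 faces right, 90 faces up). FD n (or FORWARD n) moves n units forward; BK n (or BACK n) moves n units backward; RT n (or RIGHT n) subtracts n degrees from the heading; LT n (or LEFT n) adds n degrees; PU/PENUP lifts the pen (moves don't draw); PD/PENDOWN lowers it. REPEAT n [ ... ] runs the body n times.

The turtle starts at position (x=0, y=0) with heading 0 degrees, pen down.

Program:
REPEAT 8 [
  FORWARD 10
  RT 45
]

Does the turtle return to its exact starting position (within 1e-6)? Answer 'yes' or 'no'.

Executing turtle program step by step:
Start: pos=(0,0), heading=0, pen down
REPEAT 8 [
  -- iteration 1/8 --
  FD 10: (0,0) -> (10,0) [heading=0, draw]
  RT 45: heading 0 -> 315
  -- iteration 2/8 --
  FD 10: (10,0) -> (17.071,-7.071) [heading=315, draw]
  RT 45: heading 315 -> 270
  -- iteration 3/8 --
  FD 10: (17.071,-7.071) -> (17.071,-17.071) [heading=270, draw]
  RT 45: heading 270 -> 225
  -- iteration 4/8 --
  FD 10: (17.071,-17.071) -> (10,-24.142) [heading=225, draw]
  RT 45: heading 225 -> 180
  -- iteration 5/8 --
  FD 10: (10,-24.142) -> (0,-24.142) [heading=180, draw]
  RT 45: heading 180 -> 135
  -- iteration 6/8 --
  FD 10: (0,-24.142) -> (-7.071,-17.071) [heading=135, draw]
  RT 45: heading 135 -> 90
  -- iteration 7/8 --
  FD 10: (-7.071,-17.071) -> (-7.071,-7.071) [heading=90, draw]
  RT 45: heading 90 -> 45
  -- iteration 8/8 --
  FD 10: (-7.071,-7.071) -> (0,0) [heading=45, draw]
  RT 45: heading 45 -> 0
]
Final: pos=(0,0), heading=0, 8 segment(s) drawn

Start position: (0, 0)
Final position: (0, 0)
Distance = 0; < 1e-6 -> CLOSED

Answer: yes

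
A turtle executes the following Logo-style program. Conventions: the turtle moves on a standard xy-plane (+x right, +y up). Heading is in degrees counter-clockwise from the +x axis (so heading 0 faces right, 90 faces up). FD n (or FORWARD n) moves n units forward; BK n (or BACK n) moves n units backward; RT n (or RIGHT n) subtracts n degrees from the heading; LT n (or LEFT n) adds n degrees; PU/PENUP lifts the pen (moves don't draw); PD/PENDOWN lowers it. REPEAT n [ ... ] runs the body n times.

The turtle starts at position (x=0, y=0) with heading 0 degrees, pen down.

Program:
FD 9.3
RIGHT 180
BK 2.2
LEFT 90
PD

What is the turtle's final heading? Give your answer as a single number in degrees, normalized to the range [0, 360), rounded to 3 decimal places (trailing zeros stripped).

Answer: 270

Derivation:
Executing turtle program step by step:
Start: pos=(0,0), heading=0, pen down
FD 9.3: (0,0) -> (9.3,0) [heading=0, draw]
RT 180: heading 0 -> 180
BK 2.2: (9.3,0) -> (11.5,0) [heading=180, draw]
LT 90: heading 180 -> 270
PD: pen down
Final: pos=(11.5,0), heading=270, 2 segment(s) drawn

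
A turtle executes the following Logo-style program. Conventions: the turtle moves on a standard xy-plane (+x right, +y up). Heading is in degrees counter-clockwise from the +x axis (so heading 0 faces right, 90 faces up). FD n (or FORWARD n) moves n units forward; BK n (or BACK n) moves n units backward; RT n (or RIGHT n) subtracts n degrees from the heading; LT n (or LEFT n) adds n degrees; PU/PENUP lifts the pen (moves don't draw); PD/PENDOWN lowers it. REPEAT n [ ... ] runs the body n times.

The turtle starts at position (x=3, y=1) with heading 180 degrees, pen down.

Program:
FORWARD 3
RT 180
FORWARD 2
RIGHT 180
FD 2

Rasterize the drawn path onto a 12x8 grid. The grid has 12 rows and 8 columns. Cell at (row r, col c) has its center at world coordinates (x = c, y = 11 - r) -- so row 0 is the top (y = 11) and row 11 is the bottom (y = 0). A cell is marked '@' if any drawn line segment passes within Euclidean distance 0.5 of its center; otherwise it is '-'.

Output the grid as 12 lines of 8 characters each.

Answer: --------
--------
--------
--------
--------
--------
--------
--------
--------
--------
@@@@----
--------

Derivation:
Segment 0: (3,1) -> (0,1)
Segment 1: (0,1) -> (2,1)
Segment 2: (2,1) -> (0,1)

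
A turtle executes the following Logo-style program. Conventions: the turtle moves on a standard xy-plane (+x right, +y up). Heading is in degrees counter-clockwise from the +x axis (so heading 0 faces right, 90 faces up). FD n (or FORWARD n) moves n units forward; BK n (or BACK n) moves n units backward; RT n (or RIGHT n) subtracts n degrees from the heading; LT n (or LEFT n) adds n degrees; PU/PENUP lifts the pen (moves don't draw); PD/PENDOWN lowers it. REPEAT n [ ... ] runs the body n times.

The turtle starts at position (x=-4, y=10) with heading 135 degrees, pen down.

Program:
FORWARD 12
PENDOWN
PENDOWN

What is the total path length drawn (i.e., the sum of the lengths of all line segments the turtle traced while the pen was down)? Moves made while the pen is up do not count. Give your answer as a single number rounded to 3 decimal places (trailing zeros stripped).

Answer: 12

Derivation:
Executing turtle program step by step:
Start: pos=(-4,10), heading=135, pen down
FD 12: (-4,10) -> (-12.485,18.485) [heading=135, draw]
PD: pen down
PD: pen down
Final: pos=(-12.485,18.485), heading=135, 1 segment(s) drawn

Segment lengths:
  seg 1: (-4,10) -> (-12.485,18.485), length = 12
Total = 12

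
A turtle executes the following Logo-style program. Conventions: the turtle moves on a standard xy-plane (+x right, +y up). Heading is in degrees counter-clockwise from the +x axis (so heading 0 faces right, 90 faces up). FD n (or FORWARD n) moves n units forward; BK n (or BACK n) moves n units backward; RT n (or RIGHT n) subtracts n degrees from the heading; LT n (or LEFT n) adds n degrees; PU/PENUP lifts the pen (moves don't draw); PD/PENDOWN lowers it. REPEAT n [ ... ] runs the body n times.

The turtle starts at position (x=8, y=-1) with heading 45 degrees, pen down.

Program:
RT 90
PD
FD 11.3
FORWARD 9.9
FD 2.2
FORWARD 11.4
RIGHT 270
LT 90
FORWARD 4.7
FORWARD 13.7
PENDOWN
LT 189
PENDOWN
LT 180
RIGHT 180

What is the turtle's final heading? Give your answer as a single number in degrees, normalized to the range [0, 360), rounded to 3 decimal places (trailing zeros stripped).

Executing turtle program step by step:
Start: pos=(8,-1), heading=45, pen down
RT 90: heading 45 -> 315
PD: pen down
FD 11.3: (8,-1) -> (15.99,-8.99) [heading=315, draw]
FD 9.9: (15.99,-8.99) -> (22.991,-15.991) [heading=315, draw]
FD 2.2: (22.991,-15.991) -> (24.546,-17.546) [heading=315, draw]
FD 11.4: (24.546,-17.546) -> (32.607,-25.607) [heading=315, draw]
RT 270: heading 315 -> 45
LT 90: heading 45 -> 135
FD 4.7: (32.607,-25.607) -> (29.284,-22.284) [heading=135, draw]
FD 13.7: (29.284,-22.284) -> (19.597,-12.597) [heading=135, draw]
PD: pen down
LT 189: heading 135 -> 324
PD: pen down
LT 180: heading 324 -> 144
RT 180: heading 144 -> 324
Final: pos=(19.597,-12.597), heading=324, 6 segment(s) drawn

Answer: 324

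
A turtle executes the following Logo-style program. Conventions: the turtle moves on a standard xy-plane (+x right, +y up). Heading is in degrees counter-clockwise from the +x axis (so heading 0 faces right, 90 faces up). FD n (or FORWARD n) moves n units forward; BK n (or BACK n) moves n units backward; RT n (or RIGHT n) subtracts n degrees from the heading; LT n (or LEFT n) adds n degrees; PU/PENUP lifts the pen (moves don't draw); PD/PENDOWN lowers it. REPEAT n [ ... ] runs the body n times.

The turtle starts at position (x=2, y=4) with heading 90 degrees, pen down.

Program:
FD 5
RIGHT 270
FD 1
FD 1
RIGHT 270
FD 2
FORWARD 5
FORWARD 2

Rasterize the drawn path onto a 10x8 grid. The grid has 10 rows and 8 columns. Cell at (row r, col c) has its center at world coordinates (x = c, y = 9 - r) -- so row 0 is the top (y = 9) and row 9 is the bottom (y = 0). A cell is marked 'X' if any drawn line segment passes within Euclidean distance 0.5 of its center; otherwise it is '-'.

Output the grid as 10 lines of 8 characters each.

Segment 0: (2,4) -> (2,9)
Segment 1: (2,9) -> (1,9)
Segment 2: (1,9) -> (0,9)
Segment 3: (0,9) -> (0,7)
Segment 4: (0,7) -> (0,2)
Segment 5: (0,2) -> (0,0)

Answer: XXX-----
X-X-----
X-X-----
X-X-----
X-X-----
X-X-----
X-------
X-------
X-------
X-------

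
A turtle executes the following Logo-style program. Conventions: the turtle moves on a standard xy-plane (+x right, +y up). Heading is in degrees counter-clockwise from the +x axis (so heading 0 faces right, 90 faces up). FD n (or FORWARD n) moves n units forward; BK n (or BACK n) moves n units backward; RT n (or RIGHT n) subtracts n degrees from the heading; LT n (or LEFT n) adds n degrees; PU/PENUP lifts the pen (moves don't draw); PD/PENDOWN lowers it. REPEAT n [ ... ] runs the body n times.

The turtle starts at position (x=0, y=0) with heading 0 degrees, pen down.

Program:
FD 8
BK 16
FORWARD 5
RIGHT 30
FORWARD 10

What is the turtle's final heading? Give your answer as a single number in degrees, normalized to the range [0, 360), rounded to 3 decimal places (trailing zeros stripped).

Answer: 330

Derivation:
Executing turtle program step by step:
Start: pos=(0,0), heading=0, pen down
FD 8: (0,0) -> (8,0) [heading=0, draw]
BK 16: (8,0) -> (-8,0) [heading=0, draw]
FD 5: (-8,0) -> (-3,0) [heading=0, draw]
RT 30: heading 0 -> 330
FD 10: (-3,0) -> (5.66,-5) [heading=330, draw]
Final: pos=(5.66,-5), heading=330, 4 segment(s) drawn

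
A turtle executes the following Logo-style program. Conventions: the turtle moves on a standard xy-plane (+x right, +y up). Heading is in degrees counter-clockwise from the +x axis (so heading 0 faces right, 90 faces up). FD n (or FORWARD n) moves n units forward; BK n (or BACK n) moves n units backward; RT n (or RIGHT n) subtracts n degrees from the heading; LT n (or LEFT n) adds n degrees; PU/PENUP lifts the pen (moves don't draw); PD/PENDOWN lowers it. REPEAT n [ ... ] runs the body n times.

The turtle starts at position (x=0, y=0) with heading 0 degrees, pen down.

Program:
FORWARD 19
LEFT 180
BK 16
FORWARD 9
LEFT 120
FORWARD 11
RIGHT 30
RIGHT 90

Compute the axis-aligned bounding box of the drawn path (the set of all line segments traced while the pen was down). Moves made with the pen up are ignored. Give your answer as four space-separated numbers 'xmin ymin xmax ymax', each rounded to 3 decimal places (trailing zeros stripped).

Answer: 0 -9.526 35 0

Derivation:
Executing turtle program step by step:
Start: pos=(0,0), heading=0, pen down
FD 19: (0,0) -> (19,0) [heading=0, draw]
LT 180: heading 0 -> 180
BK 16: (19,0) -> (35,0) [heading=180, draw]
FD 9: (35,0) -> (26,0) [heading=180, draw]
LT 120: heading 180 -> 300
FD 11: (26,0) -> (31.5,-9.526) [heading=300, draw]
RT 30: heading 300 -> 270
RT 90: heading 270 -> 180
Final: pos=(31.5,-9.526), heading=180, 4 segment(s) drawn

Segment endpoints: x in {0, 19, 26, 31.5, 35}, y in {-9.526, 0, 0, 0}
xmin=0, ymin=-9.526, xmax=35, ymax=0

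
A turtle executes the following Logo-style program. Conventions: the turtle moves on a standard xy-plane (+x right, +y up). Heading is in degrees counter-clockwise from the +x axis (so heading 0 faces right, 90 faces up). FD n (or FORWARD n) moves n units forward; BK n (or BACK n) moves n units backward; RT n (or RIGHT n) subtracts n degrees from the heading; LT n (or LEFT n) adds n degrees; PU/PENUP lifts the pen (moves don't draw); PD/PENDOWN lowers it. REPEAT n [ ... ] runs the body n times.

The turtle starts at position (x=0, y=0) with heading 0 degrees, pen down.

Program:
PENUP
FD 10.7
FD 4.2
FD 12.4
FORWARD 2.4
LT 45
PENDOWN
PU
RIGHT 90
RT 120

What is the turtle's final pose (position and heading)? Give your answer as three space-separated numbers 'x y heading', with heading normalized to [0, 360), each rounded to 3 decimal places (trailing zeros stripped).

Executing turtle program step by step:
Start: pos=(0,0), heading=0, pen down
PU: pen up
FD 10.7: (0,0) -> (10.7,0) [heading=0, move]
FD 4.2: (10.7,0) -> (14.9,0) [heading=0, move]
FD 12.4: (14.9,0) -> (27.3,0) [heading=0, move]
FD 2.4: (27.3,0) -> (29.7,0) [heading=0, move]
LT 45: heading 0 -> 45
PD: pen down
PU: pen up
RT 90: heading 45 -> 315
RT 120: heading 315 -> 195
Final: pos=(29.7,0), heading=195, 0 segment(s) drawn

Answer: 29.7 0 195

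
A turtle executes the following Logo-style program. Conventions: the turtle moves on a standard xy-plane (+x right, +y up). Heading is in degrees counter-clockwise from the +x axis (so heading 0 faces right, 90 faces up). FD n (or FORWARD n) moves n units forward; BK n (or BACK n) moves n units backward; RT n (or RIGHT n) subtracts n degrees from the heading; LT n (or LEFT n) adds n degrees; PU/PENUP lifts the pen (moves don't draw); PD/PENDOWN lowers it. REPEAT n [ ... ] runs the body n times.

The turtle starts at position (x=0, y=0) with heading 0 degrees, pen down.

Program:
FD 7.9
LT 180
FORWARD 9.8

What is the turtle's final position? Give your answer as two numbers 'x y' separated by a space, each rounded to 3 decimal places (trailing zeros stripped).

Executing turtle program step by step:
Start: pos=(0,0), heading=0, pen down
FD 7.9: (0,0) -> (7.9,0) [heading=0, draw]
LT 180: heading 0 -> 180
FD 9.8: (7.9,0) -> (-1.9,0) [heading=180, draw]
Final: pos=(-1.9,0), heading=180, 2 segment(s) drawn

Answer: -1.9 0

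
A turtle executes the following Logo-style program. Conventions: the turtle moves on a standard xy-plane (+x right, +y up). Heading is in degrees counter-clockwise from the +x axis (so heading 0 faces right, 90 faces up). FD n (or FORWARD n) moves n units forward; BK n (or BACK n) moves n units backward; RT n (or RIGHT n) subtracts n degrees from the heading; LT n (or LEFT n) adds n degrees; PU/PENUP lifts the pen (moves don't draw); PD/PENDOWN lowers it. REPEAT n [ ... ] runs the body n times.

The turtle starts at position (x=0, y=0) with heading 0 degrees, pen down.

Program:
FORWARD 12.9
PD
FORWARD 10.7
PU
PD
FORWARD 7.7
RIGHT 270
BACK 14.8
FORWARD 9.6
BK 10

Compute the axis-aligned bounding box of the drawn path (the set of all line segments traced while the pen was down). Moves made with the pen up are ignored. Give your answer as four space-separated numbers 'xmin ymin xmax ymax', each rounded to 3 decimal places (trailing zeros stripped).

Executing turtle program step by step:
Start: pos=(0,0), heading=0, pen down
FD 12.9: (0,0) -> (12.9,0) [heading=0, draw]
PD: pen down
FD 10.7: (12.9,0) -> (23.6,0) [heading=0, draw]
PU: pen up
PD: pen down
FD 7.7: (23.6,0) -> (31.3,0) [heading=0, draw]
RT 270: heading 0 -> 90
BK 14.8: (31.3,0) -> (31.3,-14.8) [heading=90, draw]
FD 9.6: (31.3,-14.8) -> (31.3,-5.2) [heading=90, draw]
BK 10: (31.3,-5.2) -> (31.3,-15.2) [heading=90, draw]
Final: pos=(31.3,-15.2), heading=90, 6 segment(s) drawn

Segment endpoints: x in {0, 12.9, 23.6, 31.3, 31.3, 31.3}, y in {-15.2, -14.8, -5.2, 0}
xmin=0, ymin=-15.2, xmax=31.3, ymax=0

Answer: 0 -15.2 31.3 0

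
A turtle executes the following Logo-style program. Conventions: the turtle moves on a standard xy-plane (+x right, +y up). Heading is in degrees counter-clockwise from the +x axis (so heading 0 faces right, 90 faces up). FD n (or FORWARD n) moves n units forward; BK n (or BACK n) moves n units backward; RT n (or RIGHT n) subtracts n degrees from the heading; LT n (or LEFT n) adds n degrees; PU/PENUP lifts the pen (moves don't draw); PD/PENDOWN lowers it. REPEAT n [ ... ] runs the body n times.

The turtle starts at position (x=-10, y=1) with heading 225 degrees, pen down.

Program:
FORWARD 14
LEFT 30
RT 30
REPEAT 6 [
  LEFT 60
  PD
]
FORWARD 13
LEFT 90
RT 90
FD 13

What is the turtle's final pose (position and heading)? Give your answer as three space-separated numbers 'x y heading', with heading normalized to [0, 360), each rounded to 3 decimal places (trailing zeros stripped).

Executing turtle program step by step:
Start: pos=(-10,1), heading=225, pen down
FD 14: (-10,1) -> (-19.899,-8.899) [heading=225, draw]
LT 30: heading 225 -> 255
RT 30: heading 255 -> 225
REPEAT 6 [
  -- iteration 1/6 --
  LT 60: heading 225 -> 285
  PD: pen down
  -- iteration 2/6 --
  LT 60: heading 285 -> 345
  PD: pen down
  -- iteration 3/6 --
  LT 60: heading 345 -> 45
  PD: pen down
  -- iteration 4/6 --
  LT 60: heading 45 -> 105
  PD: pen down
  -- iteration 5/6 --
  LT 60: heading 105 -> 165
  PD: pen down
  -- iteration 6/6 --
  LT 60: heading 165 -> 225
  PD: pen down
]
FD 13: (-19.899,-8.899) -> (-29.092,-18.092) [heading=225, draw]
LT 90: heading 225 -> 315
RT 90: heading 315 -> 225
FD 13: (-29.092,-18.092) -> (-38.284,-27.284) [heading=225, draw]
Final: pos=(-38.284,-27.284), heading=225, 3 segment(s) drawn

Answer: -38.284 -27.284 225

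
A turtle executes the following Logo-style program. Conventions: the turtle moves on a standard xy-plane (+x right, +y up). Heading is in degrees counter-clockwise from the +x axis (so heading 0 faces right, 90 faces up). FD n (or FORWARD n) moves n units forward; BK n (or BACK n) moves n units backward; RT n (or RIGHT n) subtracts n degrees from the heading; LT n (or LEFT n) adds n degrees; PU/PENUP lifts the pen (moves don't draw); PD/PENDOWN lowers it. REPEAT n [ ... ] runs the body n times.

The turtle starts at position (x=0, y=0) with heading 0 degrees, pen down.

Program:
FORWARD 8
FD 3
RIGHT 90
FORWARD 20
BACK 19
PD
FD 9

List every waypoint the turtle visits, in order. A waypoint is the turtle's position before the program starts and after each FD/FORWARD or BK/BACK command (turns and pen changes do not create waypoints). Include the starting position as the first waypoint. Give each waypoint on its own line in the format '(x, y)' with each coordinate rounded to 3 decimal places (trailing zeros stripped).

Executing turtle program step by step:
Start: pos=(0,0), heading=0, pen down
FD 8: (0,0) -> (8,0) [heading=0, draw]
FD 3: (8,0) -> (11,0) [heading=0, draw]
RT 90: heading 0 -> 270
FD 20: (11,0) -> (11,-20) [heading=270, draw]
BK 19: (11,-20) -> (11,-1) [heading=270, draw]
PD: pen down
FD 9: (11,-1) -> (11,-10) [heading=270, draw]
Final: pos=(11,-10), heading=270, 5 segment(s) drawn
Waypoints (6 total):
(0, 0)
(8, 0)
(11, 0)
(11, -20)
(11, -1)
(11, -10)

Answer: (0, 0)
(8, 0)
(11, 0)
(11, -20)
(11, -1)
(11, -10)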